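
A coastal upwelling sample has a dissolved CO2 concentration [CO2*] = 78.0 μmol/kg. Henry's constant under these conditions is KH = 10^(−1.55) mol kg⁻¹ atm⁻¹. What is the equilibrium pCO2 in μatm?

pCO2 = 2770 μatm

KH = 10^(−1.55) = 2.818×10^-2 mol kg⁻¹ atm⁻¹
pCO2 = [CO2*]/KH = 78.0×10^-6 / 2.818×10^-2 = 2.77×10^-3 atm = 2770 μatm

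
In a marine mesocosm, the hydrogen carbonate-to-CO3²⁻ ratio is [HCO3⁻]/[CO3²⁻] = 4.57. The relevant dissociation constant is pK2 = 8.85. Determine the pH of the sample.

pH = 8.19

From K2 = [H⁺][CO3²⁻]/[HCO3⁻]:  pH = pK2 − log₁₀([HCO3⁻]/[CO3²⁻])
log₁₀(4.57) = +0.660
pH = 8.85 − (+0.660) = 8.19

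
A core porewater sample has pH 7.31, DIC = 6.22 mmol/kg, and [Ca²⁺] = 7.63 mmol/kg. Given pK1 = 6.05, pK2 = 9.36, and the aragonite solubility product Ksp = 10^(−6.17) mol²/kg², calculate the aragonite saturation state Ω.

α₂ = 1 / (1 + [H⁺]/K2 + [H⁺]²/(K1K2)) = 1 / (1 + 10^+2.05 + 10^+0.79)
   = 1 / (1 + 112.20 + 6.1660) = 1/119.37 = 0.008377
[CO3²⁻] = α₂ × DIC = 0.008377 × 6.22 = 0.05211 mmol/kg
Ksp = 10^(−6.17) = 6.761×10^-7
Ω = [Ca²⁺][CO3²⁻]/Ksp = (7.63×10^-3)(5.211×10^-5) / 6.761×10^-7 = 0.588

Ω = 0.588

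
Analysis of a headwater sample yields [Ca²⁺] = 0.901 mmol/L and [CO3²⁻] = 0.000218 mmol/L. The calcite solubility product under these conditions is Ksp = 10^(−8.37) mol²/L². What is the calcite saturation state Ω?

Ω = 0.0460

Ksp = 10^(−8.37) = 4.266×10^-9
Ω = [Ca²⁺][CO3²⁻]/Ksp = (0.901×10^-3)(0.000218×10^-3) / 4.266×10^-9 = 0.0460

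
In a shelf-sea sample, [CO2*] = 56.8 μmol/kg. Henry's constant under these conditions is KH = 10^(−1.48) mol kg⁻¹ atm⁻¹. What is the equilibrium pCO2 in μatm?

KH = 10^(−1.48) = 3.311×10^-2 mol kg⁻¹ atm⁻¹
pCO2 = [CO2*]/KH = 56.8×10^-6 / 3.311×10^-2 = 1.72×10^-3 atm = 1720 μatm

pCO2 = 1720 μatm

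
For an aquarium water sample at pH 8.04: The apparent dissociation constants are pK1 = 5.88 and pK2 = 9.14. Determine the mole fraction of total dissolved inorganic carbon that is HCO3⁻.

α₁ = 0.921

α₁ = 1 / (1 + [H⁺]/K1 + K2/[H⁺]) = 1 / (1 + 10^-2.16 + 10^-1.10)
   = 1 / (1 + 0.0069183 + 0.079433) = 1/1.0864 = 0.9205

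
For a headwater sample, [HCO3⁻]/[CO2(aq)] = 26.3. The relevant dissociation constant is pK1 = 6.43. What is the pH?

From K1 = [H⁺][HCO3⁻]/[CO2(aq)]:  pH = pK1 + log₁₀([HCO3⁻]/[CO2(aq)])
log₁₀(26.3) = +1.420
pH = 6.43 + (+1.420) = 7.85

pH = 7.85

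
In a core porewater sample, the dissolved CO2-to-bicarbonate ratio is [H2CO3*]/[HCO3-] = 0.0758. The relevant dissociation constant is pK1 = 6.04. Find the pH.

pH = 7.16

From K1 = [H⁺][HCO3-]/[H2CO3*]:  pH = pK1 − log₁₀([H2CO3*]/[HCO3-])
log₁₀(0.0758) = -1.120
pH = 6.04 − (-1.120) = 7.16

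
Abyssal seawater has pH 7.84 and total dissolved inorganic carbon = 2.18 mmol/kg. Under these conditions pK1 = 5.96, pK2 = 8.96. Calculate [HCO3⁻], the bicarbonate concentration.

α₁ = 1 / (1 + [H⁺]/K1 + K2/[H⁺]) = 1 / (1 + 10^-1.88 + 10^-1.12)
   = 1 / (1 + 0.013183 + 0.075858) = 1/1.0890 = 0.9182
[HCO3⁻] = α₁ × DIC = 0.9182 × 2.18 = 2.00 mmol/kg

[HCO3⁻] = 2.00 mmol/kg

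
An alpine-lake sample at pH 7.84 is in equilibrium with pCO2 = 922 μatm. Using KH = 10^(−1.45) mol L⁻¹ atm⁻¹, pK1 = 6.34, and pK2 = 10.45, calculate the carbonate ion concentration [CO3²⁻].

[CO2*] = KH · pCO2 = 10^(−1.45) × 922×10^-6 = 3.271×10^-5 mol/L
α₀ = 1/(1 + K1/[H⁺] + K1K2/[H⁺]²) = 1/(1 + 10^+1.50 + 10^-1.11) = 0.03058
DIC = [CO2*]/α₀ = 3.271×10^-5 / 0.03058 = 1.070 mmol/L
[CO3²⁻] = α₂·DIC; α₂ = 0.002374, so [CO3²⁻] = 0.002374 × 1.070 = 0.00254 mmol/L = 2.54 μmol/L

[CO3²⁻] = 2.54 μmol/L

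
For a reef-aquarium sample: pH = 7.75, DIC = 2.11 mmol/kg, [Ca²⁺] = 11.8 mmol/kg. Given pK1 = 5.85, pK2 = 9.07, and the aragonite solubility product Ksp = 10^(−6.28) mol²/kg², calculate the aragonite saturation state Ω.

α₂ = 1 / (1 + [H⁺]/K2 + [H⁺]²/(K1K2)) = 1 / (1 + 10^+1.32 + 10^-0.58)
   = 1 / (1 + 20.893 + 0.26303) = 1/22.156 = 0.04513
[CO3²⁻] = α₂ × DIC = 0.04513 × 2.11 = 0.09523 mmol/kg
Ksp = 10^(−6.28) = 5.248×10^-7
Ω = [Ca²⁺][CO3²⁻]/Ksp = (11.8×10^-3)(9.523×10^-5) / 5.248×10^-7 = 2.14

Ω = 2.14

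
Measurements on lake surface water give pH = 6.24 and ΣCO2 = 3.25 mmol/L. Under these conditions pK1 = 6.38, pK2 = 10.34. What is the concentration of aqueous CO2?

[CO2*] = 1.88 mmol/L

α₀ = 1 / (1 + K1/[H⁺] + K1K2/[H⁺]²) = 1 / (1 + 10^-0.14 + 10^-4.24)
   = 1 / (1 + 0.72444 + 5.7544×10^-5) = 1/1.7245 = 0.5799
[CO2*] = α₀ × DIC = 0.5799 × 3.25 = 1.88 mmol/L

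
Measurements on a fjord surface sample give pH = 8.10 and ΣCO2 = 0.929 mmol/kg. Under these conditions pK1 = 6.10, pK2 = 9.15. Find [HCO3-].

α₁ = 1 / (1 + [H⁺]/K1 + K2/[H⁺]) = 1 / (1 + 10^-2.00 + 10^-1.05)
   = 1 / (1 + 0.010000 + 0.089125) = 1/1.0991 = 0.9098
[HCO3⁻] = α₁ × DIC = 0.9098 × 0.929 = 0.845 mmol/kg

[HCO3⁻] = 0.845 mmol/kg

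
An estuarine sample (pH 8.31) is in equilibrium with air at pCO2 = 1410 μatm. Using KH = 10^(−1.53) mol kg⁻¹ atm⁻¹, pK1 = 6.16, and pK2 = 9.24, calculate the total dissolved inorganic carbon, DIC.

DIC = 6.61 mmol/kg

[CO2*] = KH · pCO2 = 10^(−1.53) × 1410×10^-6 = 4.161×10^-5 mol/kg
α₀ = 1/(1 + K1/[H⁺] + K1K2/[H⁺]²) = 1/(1 + 10^+2.15 + 10^+1.22) = 0.006295
DIC = [CO2*]/α₀ = 4.161×10^-5 / 0.006295 = 6.61 mmol/kg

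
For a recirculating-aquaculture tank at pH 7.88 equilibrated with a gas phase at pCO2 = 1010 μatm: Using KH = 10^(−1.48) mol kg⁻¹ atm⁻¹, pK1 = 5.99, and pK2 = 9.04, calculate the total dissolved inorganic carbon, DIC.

[CO2*] = KH · pCO2 = 10^(−1.48) × 1010×10^-6 = 3.344×10^-5 mol/kg
α₀ = 1/(1 + K1/[H⁺] + K1K2/[H⁺]²) = 1/(1 + 10^+1.89 + 10^+0.73) = 0.01191
DIC = [CO2*]/α₀ = 3.344×10^-5 / 0.01191 = 2.81 mmol/kg

DIC = 2.81 mmol/kg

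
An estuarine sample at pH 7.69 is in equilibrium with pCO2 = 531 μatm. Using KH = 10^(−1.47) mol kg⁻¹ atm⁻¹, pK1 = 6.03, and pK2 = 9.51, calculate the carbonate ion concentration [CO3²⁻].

[CO2*] = KH · pCO2 = 10^(−1.47) × 531×10^-6 = 1.799×10^-5 mol/kg
α₀ = 1/(1 + K1/[H⁺] + K1K2/[H⁺]²) = 1/(1 + 10^+1.66 + 10^-0.16) = 0.02110
DIC = [CO2*]/α₀ = 1.799×10^-5 / 0.02110 = 0.8529 mmol/kg
[CO3²⁻] = α₂·DIC; α₂ = 0.01460, so [CO3²⁻] = 0.01460 × 0.8529 = 0.0124 mmol/kg = 12.4 μmol/kg

[CO3²⁻] = 12.4 μmol/kg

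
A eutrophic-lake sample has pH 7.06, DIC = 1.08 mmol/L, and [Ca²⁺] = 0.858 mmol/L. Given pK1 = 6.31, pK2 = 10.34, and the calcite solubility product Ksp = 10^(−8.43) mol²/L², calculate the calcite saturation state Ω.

Ω = 0.111

α₂ = 1 / (1 + [H⁺]/K2 + [H⁺]²/(K1K2)) = 1 / (1 + 10^+3.28 + 10^+2.53)
   = 1 / (1 + 1905.5 + 338.84) = 1/2245.3 = 0.0004454
[CO3²⁻] = α₂ × DIC = 0.0004454 × 1.08 = 0.0004810 mmol/L = 0.4810 μmol/L
Ksp = 10^(−8.43) = 3.715×10^-9
Ω = [Ca²⁺][CO3²⁻]/Ksp = (0.858×10^-3)(4.810×10^-7) / 3.715×10^-9 = 0.111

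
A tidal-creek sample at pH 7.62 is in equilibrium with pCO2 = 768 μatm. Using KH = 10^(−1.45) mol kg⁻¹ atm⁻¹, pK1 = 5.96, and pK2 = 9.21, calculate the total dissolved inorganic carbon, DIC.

[CO2*] = KH · pCO2 = 10^(−1.45) × 768×10^-6 = 2.725×10^-5 mol/kg
α₀ = 1/(1 + K1/[H⁺] + K1K2/[H⁺]²) = 1/(1 + 10^+1.66 + 10^+0.07) = 0.02088
DIC = [CO2*]/α₀ = 2.725×10^-5 / 0.02088 = 1.30 mmol/kg

DIC = 1.30 mmol/kg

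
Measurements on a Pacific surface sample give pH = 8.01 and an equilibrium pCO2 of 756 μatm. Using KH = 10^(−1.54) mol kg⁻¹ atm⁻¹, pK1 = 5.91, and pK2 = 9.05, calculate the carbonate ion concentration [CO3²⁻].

[CO3²⁻] = 0.250 mmol/kg

[CO2*] = KH · pCO2 = 10^(−1.54) × 756×10^-6 = 2.180×10^-5 mol/kg
α₀ = 1/(1 + K1/[H⁺] + K1K2/[H⁺]²) = 1/(1 + 10^+2.10 + 10^+1.06) = 0.007227
DIC = [CO2*]/α₀ = 2.180×10^-5 / 0.007227 = 3.017 mmol/kg
[CO3²⁻] = α₂·DIC; α₂ = 0.08297, so [CO3²⁻] = 0.08297 × 3.017 = 0.250 mmol/kg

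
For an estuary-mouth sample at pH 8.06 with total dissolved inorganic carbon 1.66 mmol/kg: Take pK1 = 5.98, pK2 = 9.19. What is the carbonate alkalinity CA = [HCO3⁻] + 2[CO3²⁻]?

CA = 1.76 mmol/kg

CA = [HCO3⁻] + 2[CO3²⁻] = (α₁ + 2α₂)·DIC
At pH 8.06: [H⁺]/K1 = 10^-2.08 = 0.0083176, K2/[H⁺] = 10^-1.13 = 0.074131
α₁ = 1/(1 + 0.0083176 + 0.074131) = 1/1.0824 = 0.9238; α₂ = α₁·K2/[H⁺] = 0.06848
α₁ + 2α₂ = 1.0608
CA = 1.0608 × 1.66 = 1.76 mmol/kg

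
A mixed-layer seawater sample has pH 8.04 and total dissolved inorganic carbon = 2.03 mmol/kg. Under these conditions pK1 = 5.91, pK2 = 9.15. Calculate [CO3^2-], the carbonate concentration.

α₂ = 1 / (1 + [H⁺]/K2 + [H⁺]²/(K1K2)) = 1 / (1 + 10^+1.11 + 10^-1.02)
   = 1 / (1 + 12.882 + 0.095499) = 1/13.978 = 0.07154
[CO3²⁻] = α₂ × DIC = 0.07154 × 2.03 = 0.145 mmol/kg

[CO3²⁻] = 0.145 mmol/kg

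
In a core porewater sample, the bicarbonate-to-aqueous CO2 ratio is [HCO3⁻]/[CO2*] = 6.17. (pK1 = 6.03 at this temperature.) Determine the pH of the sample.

From K1 = [H⁺][HCO3⁻]/[CO2*]:  pH = pK1 + log₁₀([HCO3⁻]/[CO2*])
log₁₀(6.17) = +0.790
pH = 6.03 + (+0.790) = 6.82

pH = 6.82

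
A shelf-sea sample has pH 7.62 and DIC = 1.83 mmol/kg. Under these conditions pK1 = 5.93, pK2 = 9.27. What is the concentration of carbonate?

[CO3²⁻] = 0.0393 mmol/kg

α₂ = 1 / (1 + [H⁺]/K2 + [H⁺]²/(K1K2)) = 1 / (1 + 10^+1.65 + 10^-0.04)
   = 1 / (1 + 44.668 + 0.91201) = 1/46.580 = 0.02147
[CO3²⁻] = α₂ × DIC = 0.02147 × 1.83 = 0.0393 mmol/kg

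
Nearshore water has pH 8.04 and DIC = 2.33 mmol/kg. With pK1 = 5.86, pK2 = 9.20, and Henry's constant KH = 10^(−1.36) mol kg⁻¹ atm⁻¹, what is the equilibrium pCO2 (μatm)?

α₀ = 1 / (1 + K1/[H⁺] + K1K2/[H⁺]²) = 1 / (1 + 10^+2.18 + 10^+1.02)
   = 1 / (1 + 151.36 + 10.471) = 1/162.83 = 0.006141
[CO2*] = α₀ × DIC = 0.006141 × 2.33 = 0.01431 mmol/kg = 14.31 μmol/kg
pCO2 = [CO2*]/KH = 1.431×10^-5 / 4.365×10^-2 = 328 μatm

pCO2 = 328 μatm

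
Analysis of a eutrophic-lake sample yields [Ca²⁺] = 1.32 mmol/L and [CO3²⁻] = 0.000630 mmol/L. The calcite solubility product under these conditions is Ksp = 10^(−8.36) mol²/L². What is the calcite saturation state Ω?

Ksp = 10^(−8.36) = 4.365×10^-9
Ω = [Ca²⁺][CO3²⁻]/Ksp = (1.32×10^-3)(0.000630×10^-3) / 4.365×10^-9 = 0.191

Ω = 0.191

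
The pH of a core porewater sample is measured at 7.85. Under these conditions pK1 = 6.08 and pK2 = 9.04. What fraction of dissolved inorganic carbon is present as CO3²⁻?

α₂ = 0.0597

α₂ = 1 / (1 + [H⁺]/K2 + [H⁺]²/(K1K2)) = 1 / (1 + 10^+1.19 + 10^-0.58)
   = 1 / (1 + 15.488 + 0.26303) = 1/16.751 = 0.05970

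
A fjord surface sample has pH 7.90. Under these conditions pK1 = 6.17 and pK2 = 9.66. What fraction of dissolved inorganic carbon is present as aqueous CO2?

α₀ = 1 / (1 + K1/[H⁺] + K1K2/[H⁺]²) = 1 / (1 + 10^+1.73 + 10^-0.03)
   = 1 / (1 + 53.703 + 0.93325) = 1/55.636 = 0.01797

α₀ = 0.0180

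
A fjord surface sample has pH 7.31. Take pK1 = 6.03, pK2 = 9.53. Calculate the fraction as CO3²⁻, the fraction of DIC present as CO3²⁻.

α₂ = 1 / (1 + [H⁺]/K2 + [H⁺]²/(K1K2)) = 1 / (1 + 10^+2.22 + 10^+0.94)
   = 1 / (1 + 165.96 + 8.7096) = 1/175.67 = 0.005693

α₂ = 0.00569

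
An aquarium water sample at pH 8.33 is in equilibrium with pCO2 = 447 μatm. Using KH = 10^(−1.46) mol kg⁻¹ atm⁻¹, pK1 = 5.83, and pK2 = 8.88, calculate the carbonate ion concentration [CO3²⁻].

[CO2*] = KH · pCO2 = 10^(−1.46) × 447×10^-6 = 1.550×10^-5 mol/kg
α₀ = 1/(1 + K1/[H⁺] + K1K2/[H⁺]²) = 1/(1 + 10^+2.50 + 10^+1.95) = 0.002461
DIC = [CO2*]/α₀ = 1.550×10^-5 / 0.002461 = 6.298 mmol/kg
[CO3²⁻] = α₂·DIC; α₂ = 0.2193, so [CO3²⁻] = 0.2193 × 6.298 = 1.38 mmol/kg

[CO3²⁻] = 1.38 mmol/kg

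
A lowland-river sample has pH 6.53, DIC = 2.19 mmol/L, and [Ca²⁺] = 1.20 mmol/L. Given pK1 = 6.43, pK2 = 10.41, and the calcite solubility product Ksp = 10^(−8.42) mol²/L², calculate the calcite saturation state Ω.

α₂ = 1 / (1 + [H⁺]/K2 + [H⁺]²/(K1K2)) = 1 / (1 + 10^+3.88 + 10^+3.78)
   = 1 / (1 + 7585.8 + 6025.6) = 1/1.3612×10^4 = 7.346×10^-5
[CO3²⁻] = α₂ × DIC = 7.346×10^-5 × 2.19 = 0.0001609 mmol/L = 0.1609 μmol/L
Ksp = 10^(−8.42) = 3.802×10^-9
Ω = [Ca²⁺][CO3²⁻]/Ksp = (1.20×10^-3)(1.609×10^-7) / 3.802×10^-9 = 0.0508

Ω = 0.0508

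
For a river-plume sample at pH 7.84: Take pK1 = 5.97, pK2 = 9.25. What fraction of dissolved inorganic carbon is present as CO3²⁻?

α₂ = 0.0370

α₂ = 1 / (1 + [H⁺]/K2 + [H⁺]²/(K1K2)) = 1 / (1 + 10^+1.41 + 10^-0.46)
   = 1 / (1 + 25.704 + 0.34674) = 1/27.051 = 0.03697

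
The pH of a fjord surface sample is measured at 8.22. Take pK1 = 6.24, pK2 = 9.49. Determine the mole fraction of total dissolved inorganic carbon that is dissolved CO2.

α₀ = 1 / (1 + K1/[H⁺] + K1K2/[H⁺]²) = 1 / (1 + 10^+1.98 + 10^+0.71)
   = 1 / (1 + 95.499 + 5.1286) = 1/101.63 = 0.009840

α₀ = 0.00984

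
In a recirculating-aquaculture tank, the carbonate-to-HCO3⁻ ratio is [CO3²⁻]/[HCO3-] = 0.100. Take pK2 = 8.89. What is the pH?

pH = 7.89

From K2 = [H⁺][CO3²⁻]/[HCO3-]:  pH = pK2 + log₁₀([CO3²⁻]/[HCO3-])
log₁₀(0.100) = -1.000
pH = 8.89 + (-1.000) = 7.89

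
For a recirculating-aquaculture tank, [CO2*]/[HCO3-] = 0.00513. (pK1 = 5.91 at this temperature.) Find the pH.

From K1 = [H⁺][HCO3-]/[CO2*]:  pH = pK1 − log₁₀([CO2*]/[HCO3-])
log₁₀(0.00513) = -2.290
pH = 5.91 − (-2.290) = 8.20

pH = 8.20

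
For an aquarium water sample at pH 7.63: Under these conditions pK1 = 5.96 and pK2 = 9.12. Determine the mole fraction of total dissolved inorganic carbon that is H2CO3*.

α₀ = 1 / (1 + K1/[H⁺] + K1K2/[H⁺]²) = 1 / (1 + 10^+1.67 + 10^+0.18)
   = 1 / (1 + 46.774 + 1.5136) = 1/49.287 = 0.02029

α₀ = 0.0203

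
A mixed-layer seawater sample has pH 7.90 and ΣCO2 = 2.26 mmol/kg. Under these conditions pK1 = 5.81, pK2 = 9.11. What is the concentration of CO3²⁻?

[CO3²⁻] = 0.130 mmol/kg

α₂ = 1 / (1 + [H⁺]/K2 + [H⁺]²/(K1K2)) = 1 / (1 + 10^+1.21 + 10^-0.88)
   = 1 / (1 + 16.218 + 0.13183) = 1/17.350 = 0.05764
[CO3²⁻] = α₂ × DIC = 0.05764 × 2.26 = 0.130 mmol/kg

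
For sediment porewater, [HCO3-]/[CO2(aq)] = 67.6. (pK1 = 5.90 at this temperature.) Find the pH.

pH = 7.73

From K1 = [H⁺][HCO3-]/[CO2(aq)]:  pH = pK1 + log₁₀([HCO3-]/[CO2(aq)])
log₁₀(67.6) = +1.830
pH = 5.90 + (+1.830) = 7.73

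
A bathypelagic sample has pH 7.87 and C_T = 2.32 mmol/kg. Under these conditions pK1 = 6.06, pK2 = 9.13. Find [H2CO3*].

[CO2*] = 0.0336 mmol/kg

α₀ = 1 / (1 + K1/[H⁺] + K1K2/[H⁺]²) = 1 / (1 + 10^+1.81 + 10^+0.55)
   = 1 / (1 + 64.565 + 3.5481) = 1/69.114 = 0.01447
[CO2*] = α₀ × DIC = 0.01447 × 2.32 = 0.0336 mmol/kg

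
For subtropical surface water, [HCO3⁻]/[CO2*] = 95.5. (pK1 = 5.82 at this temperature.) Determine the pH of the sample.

From K1 = [H⁺][HCO3⁻]/[CO2*]:  pH = pK1 + log₁₀([HCO3⁻]/[CO2*])
log₁₀(95.5) = +1.980
pH = 5.82 + (+1.980) = 7.80

pH = 7.80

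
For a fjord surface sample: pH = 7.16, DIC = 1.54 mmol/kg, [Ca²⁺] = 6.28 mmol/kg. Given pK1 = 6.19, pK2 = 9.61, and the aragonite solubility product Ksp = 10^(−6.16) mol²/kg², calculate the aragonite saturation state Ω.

Ω = 0.0447

α₂ = 1 / (1 + [H⁺]/K2 + [H⁺]²/(K1K2)) = 1 / (1 + 10^+2.45 + 10^+1.48)
   = 1 / (1 + 281.84 + 30.200) = 1/313.04 = 0.003195
[CO3²⁻] = α₂ × DIC = 0.003195 × 1.54 = 0.004920 mmol/kg = 4.920 μmol/kg
Ksp = 10^(−6.16) = 6.918×10^-7
Ω = [Ca²⁺][CO3²⁻]/Ksp = (6.28×10^-3)(4.920×10^-6) / 6.918×10^-7 = 0.0447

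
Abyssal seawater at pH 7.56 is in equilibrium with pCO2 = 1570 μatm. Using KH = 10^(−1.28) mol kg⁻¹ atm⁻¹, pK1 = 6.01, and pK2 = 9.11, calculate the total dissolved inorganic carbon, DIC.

[CO2*] = KH · pCO2 = 10^(−1.28) × 1570×10^-6 = 8.239×10^-5 mol/kg
α₀ = 1/(1 + K1/[H⁺] + K1K2/[H⁺]²) = 1/(1 + 10^+1.55 + 10^+0.00) = 0.02668
DIC = [CO2*]/α₀ = 8.239×10^-5 / 0.02668 = 3.09 mmol/kg

DIC = 3.09 mmol/kg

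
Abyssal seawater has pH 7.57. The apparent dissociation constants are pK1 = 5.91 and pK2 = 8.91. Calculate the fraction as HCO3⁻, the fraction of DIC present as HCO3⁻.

α₁ = 0.937

α₁ = 1 / (1 + [H⁺]/K1 + K2/[H⁺]) = 1 / (1 + 10^-1.66 + 10^-1.34)
   = 1 / (1 + 0.021878 + 0.045709) = 1/1.0676 = 0.9367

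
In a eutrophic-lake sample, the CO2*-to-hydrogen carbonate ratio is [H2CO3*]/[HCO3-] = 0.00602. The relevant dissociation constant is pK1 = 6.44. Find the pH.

pH = 8.66

From K1 = [H⁺][HCO3-]/[H2CO3*]:  pH = pK1 − log₁₀([H2CO3*]/[HCO3-])
log₁₀(0.00602) = -2.220
pH = 6.44 − (-2.220) = 8.66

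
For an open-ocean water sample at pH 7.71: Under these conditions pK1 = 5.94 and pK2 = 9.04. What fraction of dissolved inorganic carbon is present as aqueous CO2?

α₀ = 1 / (1 + K1/[H⁺] + K1K2/[H⁺]²) = 1 / (1 + 10^+1.77 + 10^+0.44)
   = 1 / (1 + 58.884 + 2.7542) = 1/62.639 = 0.01596

α₀ = 0.0160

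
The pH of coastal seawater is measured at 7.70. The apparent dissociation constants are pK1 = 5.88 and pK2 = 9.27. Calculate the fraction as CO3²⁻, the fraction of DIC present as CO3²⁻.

α₂ = 1 / (1 + [H⁺]/K2 + [H⁺]²/(K1K2)) = 1 / (1 + 10^+1.57 + 10^-0.25)
   = 1 / (1 + 37.154 + 0.56234) = 1/38.716 = 0.02583

α₂ = 0.0258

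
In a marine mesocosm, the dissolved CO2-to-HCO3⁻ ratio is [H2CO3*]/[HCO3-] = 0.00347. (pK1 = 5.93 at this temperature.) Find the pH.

From K1 = [H⁺][HCO3-]/[H2CO3*]:  pH = pK1 − log₁₀([H2CO3*]/[HCO3-])
log₁₀(0.00347) = -2.460
pH = 5.93 − (-2.460) = 8.39

pH = 8.39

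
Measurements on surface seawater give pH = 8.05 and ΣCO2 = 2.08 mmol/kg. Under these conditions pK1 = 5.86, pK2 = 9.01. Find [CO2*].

α₀ = 1 / (1 + K1/[H⁺] + K1K2/[H⁺]²) = 1 / (1 + 10^+2.19 + 10^+1.23)
   = 1 / (1 + 154.88 + 16.982) = 1/172.86 = 0.005785
[CO2*] = α₀ × DIC = 0.005785 × 2.08 = 0.0120 mmol/kg = 12.0 μmol/kg

[CO2*] = 12.0 μmol/kg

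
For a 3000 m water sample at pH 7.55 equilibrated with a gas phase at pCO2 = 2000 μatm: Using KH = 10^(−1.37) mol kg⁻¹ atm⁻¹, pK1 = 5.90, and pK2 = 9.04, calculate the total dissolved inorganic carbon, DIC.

[CO2*] = KH · pCO2 = 10^(−1.37) × 2000×10^-6 = 8.532×10^-5 mol/kg
α₀ = 1/(1 + K1/[H⁺] + K1K2/[H⁺]²) = 1/(1 + 10^+1.65 + 10^+0.16) = 0.02123
DIC = [CO2*]/α₀ = 8.532×10^-5 / 0.02123 = 4.02 mmol/kg

DIC = 4.02 mmol/kg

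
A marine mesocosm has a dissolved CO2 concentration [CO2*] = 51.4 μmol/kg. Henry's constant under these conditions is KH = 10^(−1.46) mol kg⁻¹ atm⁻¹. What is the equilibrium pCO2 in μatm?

pCO2 = 1480 μatm

KH = 10^(−1.46) = 3.467×10^-2 mol kg⁻¹ atm⁻¹
pCO2 = [CO2*]/KH = 51.4×10^-6 / 3.467×10^-2 = 1.48×10^-3 atm = 1480 μatm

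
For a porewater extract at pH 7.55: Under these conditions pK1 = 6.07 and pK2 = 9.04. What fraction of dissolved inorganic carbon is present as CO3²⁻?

α₂ = 0.0304

α₂ = 1 / (1 + [H⁺]/K2 + [H⁺]²/(K1K2)) = 1 / (1 + 10^+1.49 + 10^+0.01)
   = 1 / (1 + 30.903 + 1.0233) = 1/32.926 = 0.03037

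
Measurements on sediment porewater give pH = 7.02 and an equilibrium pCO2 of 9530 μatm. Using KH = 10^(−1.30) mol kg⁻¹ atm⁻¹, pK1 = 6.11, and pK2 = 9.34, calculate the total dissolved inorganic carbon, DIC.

[CO2*] = KH · pCO2 = 10^(−1.30) × 9530×10^-6 = 4.776×10^-4 mol/kg
α₀ = 1/(1 + K1/[H⁺] + K1K2/[H⁺]²) = 1/(1 + 10^+0.91 + 10^-1.41) = 0.1091
DIC = [CO2*]/α₀ = 4.776×10^-4 / 0.1091 = 4.38 mmol/kg

DIC = 4.38 mmol/kg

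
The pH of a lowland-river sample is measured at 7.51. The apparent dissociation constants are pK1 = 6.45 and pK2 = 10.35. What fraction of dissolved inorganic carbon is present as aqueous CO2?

α₀ = 1 / (1 + K1/[H⁺] + K1K2/[H⁺]²) = 1 / (1 + 10^+1.06 + 10^-1.78)
   = 1 / (1 + 11.482 + 0.016596) = 1/12.498 = 0.08001

α₀ = 0.0800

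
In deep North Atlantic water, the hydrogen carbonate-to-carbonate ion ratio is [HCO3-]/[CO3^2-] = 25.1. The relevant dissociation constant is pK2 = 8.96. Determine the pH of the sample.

pH = 7.56

From K2 = [H⁺][CO3^2-]/[HCO3-]:  pH = pK2 − log₁₀([HCO3-]/[CO3^2-])
log₁₀(25.1) = +1.400
pH = 8.96 − (+1.400) = 7.56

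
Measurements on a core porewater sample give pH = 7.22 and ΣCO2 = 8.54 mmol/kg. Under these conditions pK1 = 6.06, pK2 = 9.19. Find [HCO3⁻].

[HCO3⁻] = 7.91 mmol/kg

α₁ = 1 / (1 + [H⁺]/K1 + K2/[H⁺]) = 1 / (1 + 10^-1.16 + 10^-1.97)
   = 1 / (1 + 0.069183 + 0.010715) = 1/1.0799 = 0.9260
[HCO3⁻] = α₁ × DIC = 0.9260 × 8.54 = 7.91 mmol/kg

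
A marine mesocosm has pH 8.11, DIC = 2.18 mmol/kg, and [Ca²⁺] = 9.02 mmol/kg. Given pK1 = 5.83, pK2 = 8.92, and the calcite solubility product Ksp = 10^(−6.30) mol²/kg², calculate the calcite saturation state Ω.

Ω = 5.24

α₂ = 1 / (1 + [H⁺]/K2 + [H⁺]²/(K1K2)) = 1 / (1 + 10^+0.81 + 10^-1.47)
   = 1 / (1 + 6.4565 + 0.033884) = 1/7.4904 = 0.1335
[CO3²⁻] = α₂ × DIC = 0.1335 × 2.18 = 0.2910 mmol/kg
Ksp = 10^(−6.30) = 5.012×10^-7
Ω = [Ca²⁺][CO3²⁻]/Ksp = (9.02×10^-3)(2.910×10^-4) / 5.012×10^-7 = 5.24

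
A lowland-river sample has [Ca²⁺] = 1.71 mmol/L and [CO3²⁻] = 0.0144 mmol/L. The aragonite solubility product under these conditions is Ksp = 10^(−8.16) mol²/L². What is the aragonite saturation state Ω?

Ω = 3.56

Ksp = 10^(−8.16) = 6.918×10^-9
Ω = [Ca²⁺][CO3²⁻]/Ksp = (1.71×10^-3)(0.0144×10^-3) / 6.918×10^-9 = 3.56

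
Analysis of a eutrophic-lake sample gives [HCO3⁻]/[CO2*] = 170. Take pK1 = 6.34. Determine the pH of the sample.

pH = 8.57

From K1 = [H⁺][HCO3⁻]/[CO2*]:  pH = pK1 + log₁₀([HCO3⁻]/[CO2*])
log₁₀(170) = +2.230
pH = 6.34 + (+2.230) = 8.57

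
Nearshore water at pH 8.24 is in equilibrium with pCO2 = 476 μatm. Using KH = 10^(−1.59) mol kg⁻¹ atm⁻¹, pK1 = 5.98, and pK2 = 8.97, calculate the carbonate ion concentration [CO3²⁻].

[CO2*] = KH · pCO2 = 10^(−1.59) × 476×10^-6 = 1.224×10^-5 mol/kg
α₀ = 1/(1 + K1/[H⁺] + K1K2/[H⁺]²) = 1/(1 + 10^+2.26 + 10^+1.53) = 0.004611
DIC = [CO2*]/α₀ = 1.224×10^-5 / 0.004611 = 2.653 mmol/kg
[CO3²⁻] = α₂·DIC; α₂ = 0.1563, so [CO3²⁻] = 0.1563 × 2.653 = 0.415 mmol/kg

[CO3²⁻] = 0.415 mmol/kg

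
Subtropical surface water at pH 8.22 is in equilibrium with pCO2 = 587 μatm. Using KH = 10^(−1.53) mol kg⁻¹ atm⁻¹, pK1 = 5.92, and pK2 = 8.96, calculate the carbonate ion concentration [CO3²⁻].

[CO3²⁻] = 0.629 mmol/kg

[CO2*] = KH · pCO2 = 10^(−1.53) × 587×10^-6 = 1.732×10^-5 mol/kg
α₀ = 1/(1 + K1/[H⁺] + K1K2/[H⁺]²) = 1/(1 + 10^+2.30 + 10^+1.56) = 0.004222
DIC = [CO2*]/α₀ = 1.732×10^-5 / 0.004222 = 4.103 mmol/kg
[CO3²⁻] = α₂·DIC; α₂ = 0.1533, so [CO3²⁻] = 0.1533 × 4.103 = 0.629 mmol/kg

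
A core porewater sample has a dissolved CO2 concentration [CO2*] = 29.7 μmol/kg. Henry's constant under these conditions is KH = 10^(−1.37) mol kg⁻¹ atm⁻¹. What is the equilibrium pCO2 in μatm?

pCO2 = 696 μatm

KH = 10^(−1.37) = 4.266×10^-2 mol kg⁻¹ atm⁻¹
pCO2 = [CO2*]/KH = 29.7×10^-6 / 4.266×10^-2 = 6.96×10^-4 atm = 696 μatm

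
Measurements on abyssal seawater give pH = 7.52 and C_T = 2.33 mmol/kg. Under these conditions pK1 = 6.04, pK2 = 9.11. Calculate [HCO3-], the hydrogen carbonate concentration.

[HCO3⁻] = 2.20 mmol/kg

α₁ = 1 / (1 + [H⁺]/K1 + K2/[H⁺]) = 1 / (1 + 10^-1.48 + 10^-1.59)
   = 1 / (1 + 0.033113 + 0.025704) = 1/1.0588 = 0.9445
[HCO3⁻] = α₁ × DIC = 0.9445 × 2.33 = 2.20 mmol/kg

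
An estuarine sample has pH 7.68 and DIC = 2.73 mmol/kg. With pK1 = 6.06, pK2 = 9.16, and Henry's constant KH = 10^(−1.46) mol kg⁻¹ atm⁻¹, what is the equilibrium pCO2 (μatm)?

pCO2 = 1790 μatm

α₀ = 1 / (1 + K1/[H⁺] + K1K2/[H⁺]²) = 1 / (1 + 10^+1.62 + 10^+0.14)
   = 1 / (1 + 41.687 + 1.3804) = 1/44.067 = 0.02269
[CO2*] = α₀ × DIC = 0.02269 × 2.73 = 0.06195 mmol/kg
pCO2 = [CO2*]/KH = 6.195×10^-5 / 3.467×10^-2 = 1790 μatm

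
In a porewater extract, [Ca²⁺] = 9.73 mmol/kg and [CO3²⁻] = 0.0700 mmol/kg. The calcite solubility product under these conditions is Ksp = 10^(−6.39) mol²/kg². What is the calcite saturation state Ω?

Ksp = 10^(−6.39) = 4.074×10^-7
Ω = [Ca²⁺][CO3²⁻]/Ksp = (9.73×10^-3)(0.0700×10^-3) / 4.074×10^-7 = 1.67

Ω = 1.67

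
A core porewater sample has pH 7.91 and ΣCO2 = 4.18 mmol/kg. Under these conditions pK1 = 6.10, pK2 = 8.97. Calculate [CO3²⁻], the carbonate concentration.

α₂ = 1 / (1 + [H⁺]/K2 + [H⁺]²/(K1K2)) = 1 / (1 + 10^+1.06 + 10^-0.75)
   = 1 / (1 + 11.482 + 0.17783) = 1/12.659 = 0.07899
[CO3²⁻] = α₂ × DIC = 0.07899 × 4.18 = 0.330 mmol/kg

[CO3²⁻] = 0.330 mmol/kg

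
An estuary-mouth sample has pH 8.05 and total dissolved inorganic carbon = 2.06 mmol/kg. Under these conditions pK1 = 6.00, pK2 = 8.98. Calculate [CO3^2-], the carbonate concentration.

α₂ = 1 / (1 + [H⁺]/K2 + [H⁺]²/(K1K2)) = 1 / (1 + 10^+0.93 + 10^-1.12)
   = 1 / (1 + 8.5114 + 0.075858) = 1/9.5872 = 0.1043
[CO3²⁻] = α₂ × DIC = 0.1043 × 2.06 = 0.215 mmol/kg

[CO3²⁻] = 0.215 mmol/kg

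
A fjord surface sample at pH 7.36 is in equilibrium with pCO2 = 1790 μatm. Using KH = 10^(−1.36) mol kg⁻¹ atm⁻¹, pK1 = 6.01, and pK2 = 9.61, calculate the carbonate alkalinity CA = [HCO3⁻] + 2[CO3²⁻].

CA = 1.77 mmol/kg

[CO2*] = KH · pCO2 = 10^(−1.36) × 1790×10^-6 = 7.814×10^-5 mol/kg
α₀ = 1/(1 + K1/[H⁺] + K1K2/[H⁺]²) = 1/(1 + 10^+1.35 + 10^-0.90) = 0.04253
DIC = [CO2*]/α₀ = 7.814×10^-5 / 0.04253 = 1.837 mmol/kg
CA = (α₁ + 2α₂)·DIC = (0.9521 + 2×0.005354) × 1.837 = 1.77 mmol/kg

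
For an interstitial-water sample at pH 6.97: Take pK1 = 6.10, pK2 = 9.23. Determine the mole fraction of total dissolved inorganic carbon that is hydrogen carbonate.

α₁ = 1 / (1 + [H⁺]/K1 + K2/[H⁺]) = 1 / (1 + 10^-0.87 + 10^-2.26)
   = 1 / (1 + 0.13490 + 0.0054954) = 1/1.1404 = 0.8769

α₁ = 0.877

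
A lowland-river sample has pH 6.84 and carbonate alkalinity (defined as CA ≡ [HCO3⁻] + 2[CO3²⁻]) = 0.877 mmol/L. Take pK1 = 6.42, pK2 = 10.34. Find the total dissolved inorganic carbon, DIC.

CA = [HCO3⁻] + 2[CO3²⁻] = (α₁ + 2α₂)·DIC
At pH 6.84: [H⁺]/K1 = 10^-0.42 = 0.38019, K2/[H⁺] = 10^-3.50 = 0.00031623
α₁ = 1/(1 + 0.38019 + 0.00031623) = 1/1.3805 = 0.7244; α₂ = α₁·K2/[H⁺] = 0.0002291
α₁ + 2α₂ = 0.7248
DIC = CA / (α₁ + 2α₂) = 0.877 / 0.7248 = 1.21 mmol/L

DIC = 1.21 mmol/L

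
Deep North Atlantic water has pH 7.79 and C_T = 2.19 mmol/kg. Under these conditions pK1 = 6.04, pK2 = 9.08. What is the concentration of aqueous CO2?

[CO2*] = 0.0364 mmol/kg

α₀ = 1 / (1 + K1/[H⁺] + K1K2/[H⁺]²) = 1 / (1 + 10^+1.75 + 10^+0.46)
   = 1 / (1 + 56.234 + 2.8840) = 1/60.118 = 0.01663
[CO2*] = α₀ × DIC = 0.01663 × 2.19 = 0.0364 mmol/kg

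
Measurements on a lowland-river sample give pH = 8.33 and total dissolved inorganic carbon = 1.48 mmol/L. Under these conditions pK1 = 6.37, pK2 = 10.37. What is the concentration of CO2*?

α₀ = 1 / (1 + K1/[H⁺] + K1K2/[H⁺]²) = 1 / (1 + 10^+1.96 + 10^-0.08)
   = 1 / (1 + 91.201 + 0.83176) = 1/93.033 = 0.01075
[CO2*] = α₀ × DIC = 0.01075 × 1.48 = 0.0159 mmol/L = 15.9 μmol/L

[CO2*] = 15.9 μmol/L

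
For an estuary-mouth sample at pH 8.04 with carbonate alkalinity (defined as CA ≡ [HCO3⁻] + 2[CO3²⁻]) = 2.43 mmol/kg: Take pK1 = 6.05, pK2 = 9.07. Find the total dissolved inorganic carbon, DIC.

CA = [HCO3⁻] + 2[CO3²⁻] = (α₁ + 2α₂)·DIC
At pH 8.04: [H⁺]/K1 = 10^-1.99 = 0.010233, K2/[H⁺] = 10^-1.03 = 0.093325
α₁ = 1/(1 + 0.010233 + 0.093325) = 1/1.1036 = 0.9062; α₂ = α₁·K2/[H⁺] = 0.08457
α₁ + 2α₂ = 1.0753
DIC = CA / (α₁ + 2α₂) = 2.43 / 1.0753 = 2.26 mmol/kg

DIC = 2.26 mmol/kg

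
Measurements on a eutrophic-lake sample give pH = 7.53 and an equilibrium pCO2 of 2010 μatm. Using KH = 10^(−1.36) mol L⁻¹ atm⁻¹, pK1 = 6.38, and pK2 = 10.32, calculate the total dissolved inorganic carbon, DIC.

[CO2*] = KH · pCO2 = 10^(−1.36) × 2010×10^-6 = 8.774×10^-5 mol/L
α₀ = 1/(1 + K1/[H⁺] + K1K2/[H⁺]²) = 1/(1 + 10^+1.15 + 10^-1.64) = 0.06601
DIC = [CO2*]/α₀ = 8.774×10^-5 / 0.06601 = 1.33 mmol/L

DIC = 1.33 mmol/L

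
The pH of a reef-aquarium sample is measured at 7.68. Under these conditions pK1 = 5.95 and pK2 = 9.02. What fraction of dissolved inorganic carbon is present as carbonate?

α₂ = 0.0429

α₂ = 1 / (1 + [H⁺]/K2 + [H⁺]²/(K1K2)) = 1 / (1 + 10^+1.34 + 10^-0.39)
   = 1 / (1 + 21.878 + 0.40738) = 1/23.285 = 0.04295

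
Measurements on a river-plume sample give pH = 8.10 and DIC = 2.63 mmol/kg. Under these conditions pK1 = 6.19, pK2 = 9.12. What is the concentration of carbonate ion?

α₂ = 1 / (1 + [H⁺]/K2 + [H⁺]²/(K1K2)) = 1 / (1 + 10^+1.02 + 10^-0.89)
   = 1 / (1 + 10.471 + 0.12882) = 1/11.600 = 0.08621
[CO3²⁻] = α₂ × DIC = 0.08621 × 2.63 = 0.227 mmol/kg

[CO3²⁻] = 0.227 mmol/kg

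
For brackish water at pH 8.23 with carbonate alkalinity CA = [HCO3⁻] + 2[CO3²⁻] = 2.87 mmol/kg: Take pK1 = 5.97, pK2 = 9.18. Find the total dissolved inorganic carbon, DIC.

CA = [HCO3⁻] + 2[CO3²⁻] = (α₁ + 2α₂)·DIC
At pH 8.23: [H⁺]/K1 = 10^-2.26 = 0.0054954, K2/[H⁺] = 10^-0.95 = 0.11220
α₁ = 1/(1 + 0.0054954 + 0.11220) = 1/1.1177 = 0.8947; α₂ = α₁·K2/[H⁺] = 0.1004
α₁ + 2α₂ = 1.0955
DIC = CA / (α₁ + 2α₂) = 2.87 / 1.0955 = 2.62 mmol/kg

DIC = 2.62 mmol/kg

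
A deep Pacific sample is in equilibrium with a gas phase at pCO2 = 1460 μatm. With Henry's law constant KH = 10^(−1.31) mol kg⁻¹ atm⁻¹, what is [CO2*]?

KH = 10^(−1.31) = 4.898×10^-2 mol kg⁻¹ atm⁻¹
[CO2*] = KH · pCO2 = 4.898×10^-2 × 1460×10^-6 atm = 7.15×10^-5 mol/kg

[CO2*] = 71.5 μmol/kg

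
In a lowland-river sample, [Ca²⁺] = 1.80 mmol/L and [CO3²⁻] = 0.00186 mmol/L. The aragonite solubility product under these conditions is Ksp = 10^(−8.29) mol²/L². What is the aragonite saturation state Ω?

Ω = 0.653

Ksp = 10^(−8.29) = 5.129×10^-9
Ω = [Ca²⁺][CO3²⁻]/Ksp = (1.80×10^-3)(0.00186×10^-3) / 5.129×10^-9 = 0.653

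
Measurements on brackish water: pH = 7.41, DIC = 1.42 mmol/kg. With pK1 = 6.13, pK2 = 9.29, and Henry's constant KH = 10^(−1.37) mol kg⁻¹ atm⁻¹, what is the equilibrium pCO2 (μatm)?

α₀ = 1 / (1 + K1/[H⁺] + K1K2/[H⁺]²) = 1 / (1 + 10^+1.28 + 10^-0.60)
   = 1 / (1 + 19.055 + 0.25119) = 1/20.306 = 0.04925
[CO2*] = α₀ × DIC = 0.04925 × 1.42 = 0.06993 mmol/kg
pCO2 = [CO2*]/KH = 6.993×10^-5 / 4.266×10^-2 = 1640 μatm

pCO2 = 1640 μatm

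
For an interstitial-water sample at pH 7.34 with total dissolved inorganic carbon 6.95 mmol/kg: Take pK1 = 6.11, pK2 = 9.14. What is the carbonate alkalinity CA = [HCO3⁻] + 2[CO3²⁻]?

CA = [HCO3⁻] + 2[CO3²⁻] = (α₁ + 2α₂)·DIC
At pH 7.34: [H⁺]/K1 = 10^-1.23 = 0.058884, K2/[H⁺] = 10^-1.80 = 0.015849
α₁ = 1/(1 + 0.058884 + 0.015849) = 1/1.0747 = 0.9305; α₂ = α₁·K2/[H⁺] = 0.01475
α₁ + 2α₂ = 0.9600
CA = 0.9600 × 6.95 = 6.67 mmol/kg

CA = 6.67 mmol/kg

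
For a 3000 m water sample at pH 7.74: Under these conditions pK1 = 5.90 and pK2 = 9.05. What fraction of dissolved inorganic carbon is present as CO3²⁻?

α₂ = 1 / (1 + [H⁺]/K2 + [H⁺]²/(K1K2)) = 1 / (1 + 10^+1.31 + 10^-0.53)
   = 1 / (1 + 20.417 + 0.29512) = 1/21.713 = 0.04606

α₂ = 0.0461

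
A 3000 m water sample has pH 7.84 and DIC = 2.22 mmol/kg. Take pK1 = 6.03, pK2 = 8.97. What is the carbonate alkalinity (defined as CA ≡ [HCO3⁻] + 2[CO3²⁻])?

CA = 2.34 mmol/kg

CA = [HCO3⁻] + 2[CO3²⁻] = (α₁ + 2α₂)·DIC
At pH 7.84: [H⁺]/K1 = 10^-1.81 = 0.015488, K2/[H⁺] = 10^-1.13 = 0.074131
α₁ = 1/(1 + 0.015488 + 0.074131) = 1/1.0896 = 0.9178; α₂ = α₁·K2/[H⁺] = 0.06803
α₁ + 2α₂ = 1.0538
CA = 1.0538 × 2.22 = 2.34 mmol/kg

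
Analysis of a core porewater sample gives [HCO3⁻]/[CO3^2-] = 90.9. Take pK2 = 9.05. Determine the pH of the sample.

pH = 7.09

From K2 = [H⁺][CO3^2-]/[HCO3⁻]:  pH = pK2 − log₁₀([HCO3⁻]/[CO3^2-])
log₁₀(90.9) = +1.959
pH = 9.05 − (+1.959) = 7.09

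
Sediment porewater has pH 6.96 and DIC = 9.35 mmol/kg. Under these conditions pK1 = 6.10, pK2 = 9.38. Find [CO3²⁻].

[CO3²⁻] = 0.0311 mmol/kg

α₂ = 1 / (1 + [H⁺]/K2 + [H⁺]²/(K1K2)) = 1 / (1 + 10^+2.42 + 10^+1.56)
   = 1 / (1 + 263.03 + 36.308) = 1/300.33 = 0.003330
[CO3²⁻] = α₂ × DIC = 0.003330 × 9.35 = 0.0311 mmol/kg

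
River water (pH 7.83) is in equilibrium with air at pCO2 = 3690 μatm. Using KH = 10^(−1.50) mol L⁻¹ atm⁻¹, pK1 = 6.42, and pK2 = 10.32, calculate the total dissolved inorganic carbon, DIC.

[CO2*] = KH · pCO2 = 10^(−1.50) × 3690×10^-6 = 1.167×10^-4 mol/L
α₀ = 1/(1 + K1/[H⁺] + K1K2/[H⁺]²) = 1/(1 + 10^+1.41 + 10^-1.08) = 0.03733
DIC = [CO2*]/α₀ = 1.167×10^-4 / 0.03733 = 3.13 mmol/L

DIC = 3.13 mmol/L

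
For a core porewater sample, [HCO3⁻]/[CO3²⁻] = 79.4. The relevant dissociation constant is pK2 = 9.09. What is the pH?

pH = 7.19

From K2 = [H⁺][CO3²⁻]/[HCO3⁻]:  pH = pK2 − log₁₀([HCO3⁻]/[CO3²⁻])
log₁₀(79.4) = +1.900
pH = 9.09 − (+1.900) = 7.19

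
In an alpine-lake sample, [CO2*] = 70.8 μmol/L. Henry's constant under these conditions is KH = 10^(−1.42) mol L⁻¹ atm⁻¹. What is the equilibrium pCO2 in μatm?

pCO2 = 1860 μatm

KH = 10^(−1.42) = 3.802×10^-2 mol L⁻¹ atm⁻¹
pCO2 = [CO2*]/KH = 70.8×10^-6 / 3.802×10^-2 = 1.86×10^-3 atm = 1860 μatm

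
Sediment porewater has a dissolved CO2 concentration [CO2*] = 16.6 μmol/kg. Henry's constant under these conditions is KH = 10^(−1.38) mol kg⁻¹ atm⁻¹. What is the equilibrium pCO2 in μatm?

pCO2 = 398 μatm

KH = 10^(−1.38) = 4.169×10^-2 mol kg⁻¹ atm⁻¹
pCO2 = [CO2*]/KH = 16.6×10^-6 / 4.169×10^-2 = 3.98×10^-4 atm = 398 μatm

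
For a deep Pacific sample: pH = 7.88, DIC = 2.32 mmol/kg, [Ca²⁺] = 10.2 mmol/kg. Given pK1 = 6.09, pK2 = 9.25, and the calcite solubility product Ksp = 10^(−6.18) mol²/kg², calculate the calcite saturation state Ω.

Ω = 1.44

α₂ = 1 / (1 + [H⁺]/K2 + [H⁺]²/(K1K2)) = 1 / (1 + 10^+1.37 + 10^-0.42)
   = 1 / (1 + 23.442 + 0.38019) = 1/24.822 = 0.04029
[CO3²⁻] = α₂ × DIC = 0.04029 × 2.32 = 0.09346 mmol/kg
Ksp = 10^(−6.18) = 6.607×10^-7
Ω = [Ca²⁺][CO3²⁻]/Ksp = (10.2×10^-3)(9.346×10^-5) / 6.607×10^-7 = 1.44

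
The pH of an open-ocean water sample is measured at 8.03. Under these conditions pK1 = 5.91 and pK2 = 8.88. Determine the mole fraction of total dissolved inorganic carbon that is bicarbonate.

α₁ = 0.870

α₁ = 1 / (1 + [H⁺]/K1 + K2/[H⁺]) = 1 / (1 + 10^-2.12 + 10^-0.85)
   = 1 / (1 + 0.0075858 + 0.14125) = 1/1.1488 = 0.8704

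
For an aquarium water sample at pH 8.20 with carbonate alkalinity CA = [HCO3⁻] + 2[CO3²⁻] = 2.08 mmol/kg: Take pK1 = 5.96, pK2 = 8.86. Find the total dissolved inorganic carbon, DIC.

CA = [HCO3⁻] + 2[CO3²⁻] = (α₁ + 2α₂)·DIC
At pH 8.20: [H⁺]/K1 = 10^-2.24 = 0.0057544, K2/[H⁺] = 10^-0.66 = 0.21878
α₁ = 1/(1 + 0.0057544 + 0.21878) = 1/1.2245 = 0.8166; α₂ = α₁·K2/[H⁺] = 0.1787
α₁ + 2α₂ = 1.1740
DIC = CA / (α₁ + 2α₂) = 2.08 / 1.1740 = 1.77 mmol/kg

DIC = 1.77 mmol/kg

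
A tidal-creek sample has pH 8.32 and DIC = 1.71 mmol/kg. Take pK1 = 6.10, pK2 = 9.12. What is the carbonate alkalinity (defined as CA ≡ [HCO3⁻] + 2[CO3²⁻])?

CA = [HCO3⁻] + 2[CO3²⁻] = (α₁ + 2α₂)·DIC
At pH 8.32: [H⁺]/K1 = 10^-2.22 = 0.0060256, K2/[H⁺] = 10^-0.80 = 0.15849
α₁ = 1/(1 + 0.0060256 + 0.15849) = 1/1.1645 = 0.8587; α₂ = α₁·K2/[H⁺] = 0.1361
α₁ + 2α₂ = 1.1309
CA = 1.1309 × 1.71 = 1.93 mmol/kg

CA = 1.93 mmol/kg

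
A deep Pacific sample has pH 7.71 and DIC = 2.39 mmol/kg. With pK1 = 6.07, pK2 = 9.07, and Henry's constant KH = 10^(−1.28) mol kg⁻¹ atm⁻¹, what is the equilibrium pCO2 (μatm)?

α₀ = 1 / (1 + K1/[H⁺] + K1K2/[H⁺]²) = 1 / (1 + 10^+1.64 + 10^+0.28)
   = 1 / (1 + 43.652 + 1.9055) = 1/46.557 = 0.02148
[CO2*] = α₀ × DIC = 0.02148 × 2.39 = 0.05133 mmol/kg
pCO2 = [CO2*]/KH = 5.133×10^-5 / 5.248×10^-2 = 978 μatm

pCO2 = 978 μatm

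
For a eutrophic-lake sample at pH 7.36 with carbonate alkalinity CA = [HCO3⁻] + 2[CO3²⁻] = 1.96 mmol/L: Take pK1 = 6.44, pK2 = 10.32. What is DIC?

DIC = 2.19 mmol/L

CA = [HCO3⁻] + 2[CO3²⁻] = (α₁ + 2α₂)·DIC
At pH 7.36: [H⁺]/K1 = 10^-0.92 = 0.12023, K2/[H⁺] = 10^-2.96 = 0.0010965
α₁ = 1/(1 + 0.12023 + 0.0010965) = 1/1.1213 = 0.8918; α₂ = α₁·K2/[H⁺] = 0.0009778
α₁ + 2α₂ = 0.8938
DIC = CA / (α₁ + 2α₂) = 1.96 / 0.8938 = 2.19 mmol/L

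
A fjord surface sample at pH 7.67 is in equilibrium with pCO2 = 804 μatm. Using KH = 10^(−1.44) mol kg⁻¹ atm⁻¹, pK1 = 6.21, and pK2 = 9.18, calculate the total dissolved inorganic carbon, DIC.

DIC = 0.897 mmol/kg

[CO2*] = KH · pCO2 = 10^(−1.44) × 804×10^-6 = 2.919×10^-5 mol/kg
α₀ = 1/(1 + K1/[H⁺] + K1K2/[H⁺]²) = 1/(1 + 10^+1.46 + 10^-0.05) = 0.03254
DIC = [CO2*]/α₀ = 2.919×10^-5 / 0.03254 = 0.897 mmol/kg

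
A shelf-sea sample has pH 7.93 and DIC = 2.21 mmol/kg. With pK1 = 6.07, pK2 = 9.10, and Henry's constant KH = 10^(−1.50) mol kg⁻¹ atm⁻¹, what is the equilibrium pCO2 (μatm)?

α₀ = 1 / (1 + K1/[H⁺] + K1K2/[H⁺]²) = 1 / (1 + 10^+1.86 + 10^+0.69)
   = 1 / (1 + 72.444 + 4.8978) = 1/78.341 = 0.01276
[CO2*] = α₀ × DIC = 0.01276 × 2.21 = 0.02821 mmol/kg
pCO2 = [CO2*]/KH = 2.821×10^-5 / 3.162×10^-2 = 892 μatm

pCO2 = 892 μatm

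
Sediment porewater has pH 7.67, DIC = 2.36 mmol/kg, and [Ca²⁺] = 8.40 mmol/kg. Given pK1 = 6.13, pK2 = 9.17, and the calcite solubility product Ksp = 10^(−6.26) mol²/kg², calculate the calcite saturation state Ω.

α₂ = 1 / (1 + [H⁺]/K2 + [H⁺]²/(K1K2)) = 1 / (1 + 10^+1.50 + 10^-0.04)
   = 1 / (1 + 31.623 + 0.91201) = 1/33.535 = 0.02982
[CO3²⁻] = α₂ × DIC = 0.02982 × 2.36 = 0.07037 mmol/kg
Ksp = 10^(−6.26) = 5.495×10^-7
Ω = [Ca²⁺][CO3²⁻]/Ksp = (8.40×10^-3)(7.037×10^-5) / 5.495×10^-7 = 1.08

Ω = 1.08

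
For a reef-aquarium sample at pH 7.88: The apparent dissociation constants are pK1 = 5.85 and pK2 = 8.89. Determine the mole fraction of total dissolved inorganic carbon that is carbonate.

α₂ = 1 / (1 + [H⁺]/K2 + [H⁺]²/(K1K2)) = 1 / (1 + 10^+1.01 + 10^-1.02)
   = 1 / (1 + 10.233 + 0.095499) = 1/11.328 = 0.08827

α₂ = 0.0883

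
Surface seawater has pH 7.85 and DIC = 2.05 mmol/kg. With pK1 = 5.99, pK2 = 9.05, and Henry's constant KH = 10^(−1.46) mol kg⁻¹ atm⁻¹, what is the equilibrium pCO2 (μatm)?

α₀ = 1 / (1 + K1/[H⁺] + K1K2/[H⁺]²) = 1 / (1 + 10^+1.86 + 10^+0.66)
   = 1 / (1 + 72.444 + 4.5709) = 1/78.014 = 0.01282
[CO2*] = α₀ × DIC = 0.01282 × 2.05 = 0.02628 mmol/kg
pCO2 = [CO2*]/KH = 2.628×10^-5 / 3.467×10^-2 = 758 μatm

pCO2 = 758 μatm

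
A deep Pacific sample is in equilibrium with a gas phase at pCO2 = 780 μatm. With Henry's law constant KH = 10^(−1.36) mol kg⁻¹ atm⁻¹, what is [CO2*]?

[CO2*] = 34.0 μmol/kg

KH = 10^(−1.36) = 4.365×10^-2 mol kg⁻¹ atm⁻¹
[CO2*] = KH · pCO2 = 4.365×10^-2 × 780×10^-6 atm = 3.40×10^-5 mol/kg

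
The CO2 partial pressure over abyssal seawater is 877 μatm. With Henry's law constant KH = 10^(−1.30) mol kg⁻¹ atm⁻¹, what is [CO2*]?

[CO2*] = 44.0 μmol/kg

KH = 10^(−1.30) = 5.012×10^-2 mol kg⁻¹ atm⁻¹
[CO2*] = KH · pCO2 = 5.012×10^-2 × 877×10^-6 atm = 4.40×10^-5 mol/kg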